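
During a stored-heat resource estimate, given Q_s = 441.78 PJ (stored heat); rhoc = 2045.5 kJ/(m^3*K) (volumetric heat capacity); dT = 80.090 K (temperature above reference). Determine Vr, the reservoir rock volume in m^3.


Vr = Q_s * 1e12 / (rhoc * dT)
Vr = 441.78 * 1e12 / (2045.5 * 80.090)
Vr = 2.6967e+09 m^3


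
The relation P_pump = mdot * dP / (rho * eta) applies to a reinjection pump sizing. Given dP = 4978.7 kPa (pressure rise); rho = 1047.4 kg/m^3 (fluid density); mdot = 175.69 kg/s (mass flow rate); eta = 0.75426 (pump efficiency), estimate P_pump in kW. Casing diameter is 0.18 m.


P_pump = mdot * dP / (rho * eta)
P_pump = 175.69 * 4978.7 / (1047.4 * 0.75426)
P_pump = 1107.2 kW


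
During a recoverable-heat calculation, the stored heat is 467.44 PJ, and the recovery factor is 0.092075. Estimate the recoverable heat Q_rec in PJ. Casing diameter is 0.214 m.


Q_rec = Q_s * RF
Q_rec = 467.44 * 0.092075
Q_rec = 43.040 PJ


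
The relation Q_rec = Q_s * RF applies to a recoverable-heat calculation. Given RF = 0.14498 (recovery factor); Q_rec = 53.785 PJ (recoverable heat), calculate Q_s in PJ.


Q_s = Q_rec / RF
Q_s = 53.785 / 0.14498
Q_s = 370.98 PJ


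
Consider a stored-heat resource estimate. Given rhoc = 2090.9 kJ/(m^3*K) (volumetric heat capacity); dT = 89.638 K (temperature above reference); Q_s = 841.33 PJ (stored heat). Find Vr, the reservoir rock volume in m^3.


Vr = Q_s * 1e12 / (rhoc * dT)
Vr = 841.33 * 1e12 / (2090.9 * 89.638)
Vr = 4.4889e+09 m^3


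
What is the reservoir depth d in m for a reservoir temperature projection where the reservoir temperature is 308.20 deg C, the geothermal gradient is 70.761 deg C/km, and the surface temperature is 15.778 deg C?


d = (T_res - T_surf) / grad * 1000
d = (308.20 - 15.778) / 70.761 * 1000
d = 4132.5 m


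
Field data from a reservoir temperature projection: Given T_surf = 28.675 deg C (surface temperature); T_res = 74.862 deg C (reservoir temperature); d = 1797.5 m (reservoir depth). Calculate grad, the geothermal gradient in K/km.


grad = (T_res - T_surf) / d * 1000
grad = (74.862 - 28.675) / 1797.5 * 1000
grad = 25.69513 deg C/km
Convert: 25.69513 deg C/km * 1.0 = 25.695 K/km
grad = 25.695 K/km


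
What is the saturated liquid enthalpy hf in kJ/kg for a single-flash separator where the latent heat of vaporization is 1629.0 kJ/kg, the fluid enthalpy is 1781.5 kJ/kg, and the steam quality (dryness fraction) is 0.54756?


hf = h - x * hfg
hf = 1781.5 - 0.54756 * 1629.0
hf = 889.52 kJ/kg


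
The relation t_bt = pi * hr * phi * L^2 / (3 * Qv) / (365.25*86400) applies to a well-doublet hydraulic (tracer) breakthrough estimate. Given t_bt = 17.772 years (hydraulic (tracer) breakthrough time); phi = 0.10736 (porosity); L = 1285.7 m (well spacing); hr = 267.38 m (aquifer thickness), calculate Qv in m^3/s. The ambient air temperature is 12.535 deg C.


Qv = pi*hr*phi*L^2 / (3*t_bt*365.25*86400)
Qv = pi*267.38*0.10736*1285.7^2 / (3*17.772*365.25*86400)
Qv = 0.088601 m^3/s


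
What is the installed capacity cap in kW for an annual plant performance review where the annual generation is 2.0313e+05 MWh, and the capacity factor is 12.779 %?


cap = E_a / (CF/100 * 8760)
cap = 2.0313e+05 / (12.779/100 * 8760)
cap = 181.4567 MW
Convert: 181.4567 MW * 1000.0 = 1.8146e+05 kW
cap = 1.8146e+05 kW


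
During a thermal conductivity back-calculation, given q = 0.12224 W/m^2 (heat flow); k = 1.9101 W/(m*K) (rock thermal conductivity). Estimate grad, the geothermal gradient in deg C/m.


grad = q / k * 1000
grad = 0.12224 / 1.9101 * 1000
grad = 63.99665 deg C/km
Convert: 63.99665 deg C/km * 0.001 = 0.063997 deg C/m
grad = 0.063997 deg C/m


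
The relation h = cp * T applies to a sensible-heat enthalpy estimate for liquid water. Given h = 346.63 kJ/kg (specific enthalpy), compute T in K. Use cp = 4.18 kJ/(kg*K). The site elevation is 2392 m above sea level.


T = h / cp
T = 346.63 / 4.18
T = 82.92584 deg C
Convert to K: 82.92584 + 273.15 = 356.08 K
T = 356.08 K


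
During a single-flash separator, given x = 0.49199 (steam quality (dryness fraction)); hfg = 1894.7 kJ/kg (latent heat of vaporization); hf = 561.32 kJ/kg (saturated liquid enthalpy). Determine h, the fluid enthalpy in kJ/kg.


h = hf + x * hfg
h = 561.32 + 0.49199 * 1894.7
h = 1493.5 kJ/kg


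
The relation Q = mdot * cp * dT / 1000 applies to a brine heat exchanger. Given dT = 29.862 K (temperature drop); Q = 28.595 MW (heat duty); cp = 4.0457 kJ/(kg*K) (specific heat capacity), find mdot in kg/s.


mdot = Q * 1000 / (cp * dT)
mdot = 28.595 * 1000 / (4.0457 * 29.862)
mdot = 236.69 kg/s


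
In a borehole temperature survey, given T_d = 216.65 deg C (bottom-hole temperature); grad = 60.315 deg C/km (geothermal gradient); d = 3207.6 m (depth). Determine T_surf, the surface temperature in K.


T_surf = T_d - grad * d / 1000
T_surf = 216.65 - 60.315 * 3207.6 / 1000
T_surf = 23.18361 deg C
Convert to K: 23.18361 + 273.15 = 296.33 K
T_surf = 296.33 K


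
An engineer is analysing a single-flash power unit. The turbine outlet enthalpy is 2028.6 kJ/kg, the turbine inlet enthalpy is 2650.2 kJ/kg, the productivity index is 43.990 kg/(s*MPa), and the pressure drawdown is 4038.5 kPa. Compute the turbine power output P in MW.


Step 1: mdot = PI * dP / 1000 = 43.99 * 4038.5 / 1000 = 177.6536 kg/s
Step 2: P = mdot*(h_in - h_out)/1000 = 177.6536*(2650.2 - 2028.6)/1000 = 110.43 MW
P = 110.43 MW


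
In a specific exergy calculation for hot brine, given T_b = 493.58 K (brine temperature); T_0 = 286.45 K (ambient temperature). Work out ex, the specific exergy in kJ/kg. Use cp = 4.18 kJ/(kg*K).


ex = cp * ((T_b - T_0) - T_0 * ln(T_b/T_0))
ex = 4.18 * ((493.58 - 286.45) - 286.45 * ln(493.58/286.45))
ex = 214.29 kJ/kg


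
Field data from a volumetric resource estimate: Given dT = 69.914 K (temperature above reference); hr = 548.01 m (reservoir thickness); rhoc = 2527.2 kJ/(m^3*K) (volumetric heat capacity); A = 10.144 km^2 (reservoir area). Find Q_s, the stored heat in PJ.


Step 1: Vr = A*1e6*hr = 10.144*1e6*548.01 = 5.559013e+09 m^3
Step 2: Q_s = Vr*rhoc*dT/1e12 = 5.559013e+09*2527.2*69.914/1e12 = 982.20 PJ
Q_s = 982.20 PJ


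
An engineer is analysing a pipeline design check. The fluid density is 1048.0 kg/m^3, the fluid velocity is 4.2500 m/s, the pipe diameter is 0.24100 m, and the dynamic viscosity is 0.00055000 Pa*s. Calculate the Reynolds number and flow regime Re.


Step 1: Re = rho*vel*D/mu = 1048.0*4.25*0.241/0.00055 = 1.9517e+06
Step 2: Re = 1.9517e+06 > 4000, so flow is turbulent.
Re = 1.9517e+06 (turbulent)


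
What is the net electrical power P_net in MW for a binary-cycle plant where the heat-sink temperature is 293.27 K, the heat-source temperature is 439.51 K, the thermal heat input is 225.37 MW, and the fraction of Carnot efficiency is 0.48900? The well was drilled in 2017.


Step 1: eta = (1 - Tc/Th)*f = (1 - 293.27/439.51)*0.489 = 0.1627070
Step 2: P_net = eta * Q_in = 0.1627070 * 225.37 = 36.669 MW
P_net = 36.669 MW


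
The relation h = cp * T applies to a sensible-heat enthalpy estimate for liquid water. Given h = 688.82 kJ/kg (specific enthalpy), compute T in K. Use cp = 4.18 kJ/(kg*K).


T = h / cp
T = 688.82 / 4.18
T = 164.7895 deg C
Convert to K: 164.7895 + 273.15 = 437.94 K
T = 437.94 K


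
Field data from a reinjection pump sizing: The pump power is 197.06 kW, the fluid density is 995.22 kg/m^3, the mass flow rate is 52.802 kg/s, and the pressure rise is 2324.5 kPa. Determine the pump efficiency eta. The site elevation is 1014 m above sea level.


eta = mdot * dP / (rho * P_pump)
eta = 52.802 * 2324.5 / (995.22 * 197.06)
eta = 0.62584


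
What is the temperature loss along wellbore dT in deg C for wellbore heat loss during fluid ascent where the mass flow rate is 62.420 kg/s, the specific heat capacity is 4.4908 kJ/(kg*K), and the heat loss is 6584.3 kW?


dT = Q_loss / (mdot * cp)
dT = 6584.3 / (62.420 * 4.4908)
dT = 23.48887 K
Convert (temperature difference, 1 K = 1 deg C): 23.48887 K = 23.48887 deg C
dT = 23.489 deg C


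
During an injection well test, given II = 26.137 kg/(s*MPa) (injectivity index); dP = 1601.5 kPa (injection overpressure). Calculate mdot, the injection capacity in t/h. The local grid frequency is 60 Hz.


mdot = II * dP / 1000
mdot = 26.137 * 1601.5 / 1000
mdot = 41.85841 kg/s
Convert: 41.85841 kg/s * 3.6 = 150.69 t/h
mdot = 150.69 t/h


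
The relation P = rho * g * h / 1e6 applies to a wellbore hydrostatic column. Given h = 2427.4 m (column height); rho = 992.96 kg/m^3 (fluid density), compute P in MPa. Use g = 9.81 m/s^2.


P = rho * g * h / 1e6
P = 992.96 * 9.81 * 2427.4 / 1e6
P = 23.645 MPa


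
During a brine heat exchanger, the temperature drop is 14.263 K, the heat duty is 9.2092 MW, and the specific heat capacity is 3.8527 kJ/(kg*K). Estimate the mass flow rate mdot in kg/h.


mdot = Q * 1000 / (cp * dT)
mdot = 9.2092 * 1000 / (3.8527 * 14.263)
mdot = 167.5891 kg/s
Convert: 167.5891 kg/s * 3600.0 = 6.0332e+05 kg/h
mdot = 6.0332e+05 kg/h


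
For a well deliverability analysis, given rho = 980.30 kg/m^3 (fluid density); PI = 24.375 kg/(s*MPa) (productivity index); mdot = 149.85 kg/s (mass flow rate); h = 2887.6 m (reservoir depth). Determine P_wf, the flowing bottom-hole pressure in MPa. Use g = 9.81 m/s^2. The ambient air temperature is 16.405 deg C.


Step 1: P_i = rho*g*h/1e6 = 980.3*9.81*2887.6/1e6 = 27.76931 MPa
Step 2: P_wf = P_i - mdot/PI = 27.76931 - 149.85/24.375 = 21.622 MPa
P_wf = 21.622 MPa


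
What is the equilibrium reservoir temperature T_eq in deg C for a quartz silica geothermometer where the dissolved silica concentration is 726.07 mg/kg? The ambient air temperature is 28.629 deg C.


T_eq = 1309 / (5.19 - log10(SiO2)) - 273.15
T_eq = 1309 / (5.19 - log10(726.07)) - 273.15
T_eq = 288.89 deg C


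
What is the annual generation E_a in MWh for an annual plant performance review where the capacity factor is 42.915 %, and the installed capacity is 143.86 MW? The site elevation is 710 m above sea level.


E_a = CF / 100 * cap * 8760
E_a = 42.915 / 100 * 143.86 * 8760
E_a = 5.4082e+05 MWh


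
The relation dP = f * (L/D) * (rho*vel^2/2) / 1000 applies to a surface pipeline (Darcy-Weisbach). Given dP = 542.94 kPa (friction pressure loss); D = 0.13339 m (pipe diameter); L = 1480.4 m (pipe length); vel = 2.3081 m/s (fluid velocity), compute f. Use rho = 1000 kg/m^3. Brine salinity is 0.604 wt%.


f = dP*1000 / ((L/D)*(rho*vel^2/2))
f = 542.94*1000 / ((1480.4/0.13339)*(1000*2.3081^2/2))
f = 0.018366


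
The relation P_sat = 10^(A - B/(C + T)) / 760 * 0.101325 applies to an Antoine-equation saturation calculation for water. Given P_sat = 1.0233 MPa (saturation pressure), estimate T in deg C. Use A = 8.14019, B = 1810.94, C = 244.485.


T = B / (A - log10(P_sat * 760 / 0.101325)) - C
T = 1810.94 / (8.14019 - log10(1.0233 * 760 / 0.101325)) - 244.485
T = 181.11 deg C


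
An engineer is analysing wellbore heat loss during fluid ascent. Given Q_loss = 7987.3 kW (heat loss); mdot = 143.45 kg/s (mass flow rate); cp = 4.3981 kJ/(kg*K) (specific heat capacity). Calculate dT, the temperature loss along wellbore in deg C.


dT = Q_loss / (mdot * cp)
dT = 7987.3 / (143.45 * 4.3981)
dT = 12.66002 K
Convert (temperature difference, 1 K = 1 deg C): 12.66002 K = 12.66002 deg C
dT = 12.660 deg C


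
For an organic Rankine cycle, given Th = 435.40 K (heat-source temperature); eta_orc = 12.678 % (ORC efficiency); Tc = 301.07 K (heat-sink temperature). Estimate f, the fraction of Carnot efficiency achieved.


f = (eta_orc/100) / (1 - Tc/Th)
f = (12.678/100) / (1 - 301.07/435.40)
f = 0.41093


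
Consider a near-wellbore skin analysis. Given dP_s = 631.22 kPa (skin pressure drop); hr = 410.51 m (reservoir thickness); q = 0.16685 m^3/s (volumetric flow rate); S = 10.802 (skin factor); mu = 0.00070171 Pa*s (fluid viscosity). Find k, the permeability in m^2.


k = S*q*mu / (2*pi*dP_s*1000*hr)
k = 10.802*0.16685*0.00070171 / (2*pi*631.22*1000*410.51)
k = 7.7679e-13 m^2


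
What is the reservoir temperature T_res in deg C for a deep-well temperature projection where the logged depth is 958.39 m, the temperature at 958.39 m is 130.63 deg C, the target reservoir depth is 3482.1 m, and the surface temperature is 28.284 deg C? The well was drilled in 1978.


Step 1: grad = (T_d1 - T_surf)/d1 * 1000 = (130.63 - 28.284)/958.39 * 1000 = 106.7895 deg C/km
Step 2: T_res = T_surf + grad*d2/1000 = 28.284 + 106.7895*3482.1/1000 = 400.14 deg C
T_res = 400.14 deg C


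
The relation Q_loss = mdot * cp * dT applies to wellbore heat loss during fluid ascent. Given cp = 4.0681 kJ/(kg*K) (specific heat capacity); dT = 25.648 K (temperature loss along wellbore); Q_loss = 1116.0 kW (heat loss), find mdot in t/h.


mdot = Q_loss / (cp * dT)
mdot = 1116.0 / (4.0681 * 25.648)
mdot = 10.69594 kg/s
Convert: 10.69594 kg/s * 3.6 = 38.505 t/h
mdot = 38.505 t/h


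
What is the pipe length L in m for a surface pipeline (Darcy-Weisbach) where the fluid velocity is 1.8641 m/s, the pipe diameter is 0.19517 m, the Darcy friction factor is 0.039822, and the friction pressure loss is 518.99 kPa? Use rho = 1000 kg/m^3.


L = dP*1000*D / (f*rho*vel^2/2)
L = 518.99*1000*0.19517 / (0.039822*1000*1.8641^2/2)
L = 1464.0 m


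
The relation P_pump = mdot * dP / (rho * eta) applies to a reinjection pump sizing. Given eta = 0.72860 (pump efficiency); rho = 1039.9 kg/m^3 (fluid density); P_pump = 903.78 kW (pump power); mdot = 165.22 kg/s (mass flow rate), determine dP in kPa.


dP = P_pump * rho * eta / mdot
dP = 903.78 * 1039.9 * 0.72860 / 165.22
dP = 4144.6 kPa


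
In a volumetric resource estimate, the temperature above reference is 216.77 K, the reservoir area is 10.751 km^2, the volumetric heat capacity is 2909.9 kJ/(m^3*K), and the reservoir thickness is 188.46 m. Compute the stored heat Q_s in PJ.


Step 1: Vr = A*1e6*hr = 10.751*1e6*188.46 = 2.026133e+09 m^3
Step 2: Q_s = Vr*rhoc*dT/1e12 = 2.026133e+09*2909.9*216.77/1e12 = 1278.0 PJ
Q_s = 1278.0 PJ


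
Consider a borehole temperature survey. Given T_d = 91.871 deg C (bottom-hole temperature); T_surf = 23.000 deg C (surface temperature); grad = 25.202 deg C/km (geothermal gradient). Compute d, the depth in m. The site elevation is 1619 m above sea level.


d = (T_d - T_surf) / grad * 1000
d = (91.871 - 23.000) / 25.202 * 1000
d = 2732.8 m


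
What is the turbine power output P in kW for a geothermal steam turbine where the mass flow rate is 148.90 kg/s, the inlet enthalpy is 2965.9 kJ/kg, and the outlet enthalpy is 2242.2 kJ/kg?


P = mdot * (h_in - h_out) / 1000
P = 148.90 * (2965.9 - 2242.2) / 1000
P = 107.7589 MW
Convert: 107.7589 MW * 1000.0 = 1.0776e+05 kW
P = 1.0776e+05 kW


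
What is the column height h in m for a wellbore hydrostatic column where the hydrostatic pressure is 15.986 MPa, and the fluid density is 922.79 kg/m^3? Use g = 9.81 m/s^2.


h = P * 1e6 / (g * rho)
h = 15.986 * 1e6 / (9.81 * 922.79)
h = 1765.9 m


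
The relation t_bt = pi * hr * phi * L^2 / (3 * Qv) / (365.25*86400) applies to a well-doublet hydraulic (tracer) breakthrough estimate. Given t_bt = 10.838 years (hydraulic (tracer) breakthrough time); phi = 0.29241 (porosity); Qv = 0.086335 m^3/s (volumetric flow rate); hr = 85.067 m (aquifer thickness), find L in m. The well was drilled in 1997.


L = sqrt(t_bt*365.25*86400*3*Qv / (pi*hr*phi))
L = sqrt(10.838*365.25*86400*3*0.086335 / (pi*85.067*0.29241))
L = 1064.7 m


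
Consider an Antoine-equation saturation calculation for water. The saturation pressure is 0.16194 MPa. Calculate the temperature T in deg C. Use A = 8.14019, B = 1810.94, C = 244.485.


T = B / (A - log10(P_sat * 760 / 0.101325)) - C
T = 1810.94 / (8.14019 - log10(0.16194 * 760 / 0.101325)) - 244.485
T = 113.71 deg C


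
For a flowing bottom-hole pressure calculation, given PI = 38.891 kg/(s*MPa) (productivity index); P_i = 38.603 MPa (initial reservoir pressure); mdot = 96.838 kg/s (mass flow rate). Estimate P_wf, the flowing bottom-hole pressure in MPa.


P_wf = P_i - mdot / PI
P_wf = 38.603 - 96.838 / 38.891
P_wf = 36.113 MPa


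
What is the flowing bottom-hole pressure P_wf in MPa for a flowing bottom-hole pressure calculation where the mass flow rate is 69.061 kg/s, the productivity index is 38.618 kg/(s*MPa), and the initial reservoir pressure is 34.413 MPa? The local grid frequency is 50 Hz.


P_wf = P_i - mdot / PI
P_wf = 34.413 - 69.061 / 38.618
P_wf = 32.625 MPa


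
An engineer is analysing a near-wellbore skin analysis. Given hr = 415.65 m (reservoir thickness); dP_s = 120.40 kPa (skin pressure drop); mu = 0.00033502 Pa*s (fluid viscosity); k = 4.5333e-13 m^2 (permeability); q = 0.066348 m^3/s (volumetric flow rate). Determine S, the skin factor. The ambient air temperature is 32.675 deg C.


S = dP_s * 1000 * 2*pi*k*hr / (q*mu)
S = 120.40 * 1000 * 2*pi*4.5333e-13*415.65 / (0.066348*0.00033502)
S = 6.4128


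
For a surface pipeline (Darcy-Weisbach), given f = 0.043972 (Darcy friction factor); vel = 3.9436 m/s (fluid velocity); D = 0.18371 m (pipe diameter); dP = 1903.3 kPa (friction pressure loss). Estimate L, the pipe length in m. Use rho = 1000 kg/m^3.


L = dP*1000*D / (f*rho*vel^2/2)
L = 1903.3*1000*0.18371 / (0.043972*1000*3.9436^2/2)
L = 1022.6 m


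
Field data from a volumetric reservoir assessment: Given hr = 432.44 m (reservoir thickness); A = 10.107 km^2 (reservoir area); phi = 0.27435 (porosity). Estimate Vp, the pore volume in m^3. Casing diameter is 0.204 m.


Vp = A * 1e6 * hr * phi
Vp = 10.107 * 1e6 * 432.44 * 0.27435
Vp = 1.1991e+09 m^3


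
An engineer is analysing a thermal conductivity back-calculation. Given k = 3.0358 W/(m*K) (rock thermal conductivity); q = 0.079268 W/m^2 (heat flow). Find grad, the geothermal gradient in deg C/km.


grad = q / k * 1000
grad = 0.079268 / 3.0358 * 1000
grad = 26.111 deg C/km


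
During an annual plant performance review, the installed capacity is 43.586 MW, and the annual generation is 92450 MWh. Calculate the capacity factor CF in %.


CF = E_a / (cap * 8760) * 100
CF = 92450 / (43.586 * 8760) * 100
CF = 24.213 %


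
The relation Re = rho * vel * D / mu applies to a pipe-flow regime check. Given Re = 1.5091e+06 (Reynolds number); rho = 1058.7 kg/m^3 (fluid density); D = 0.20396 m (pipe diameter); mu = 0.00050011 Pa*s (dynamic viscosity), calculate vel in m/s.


vel = Re * mu / (rho * D)
vel = 1.5091e+06 * 0.00050011 / (1058.7 * 0.20396)
vel = 3.4951 m/s


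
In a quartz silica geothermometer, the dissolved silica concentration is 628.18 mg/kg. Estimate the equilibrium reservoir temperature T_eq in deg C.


T_eq = 1309 / (5.19 - log10(SiO2)) - 273.15
T_eq = 1309 / (5.19 - log10(628.18)) - 273.15
T_eq = 274.11 deg C


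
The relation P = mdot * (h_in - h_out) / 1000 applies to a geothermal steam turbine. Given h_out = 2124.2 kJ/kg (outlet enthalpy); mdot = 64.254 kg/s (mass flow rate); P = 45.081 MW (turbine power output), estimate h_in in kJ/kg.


h_in = h_out + P * 1000 / mdot
h_in = 2124.2 + 45.081 * 1000 / 64.254
h_in = 2825.8 kJ/kg


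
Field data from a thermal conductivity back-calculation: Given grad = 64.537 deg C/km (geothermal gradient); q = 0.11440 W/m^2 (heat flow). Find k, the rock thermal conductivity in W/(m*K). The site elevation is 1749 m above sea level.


k = q / (grad / 1000)
k = 0.11440 / (64.537 / 1000)
k = 1.7726 W/(m*K)


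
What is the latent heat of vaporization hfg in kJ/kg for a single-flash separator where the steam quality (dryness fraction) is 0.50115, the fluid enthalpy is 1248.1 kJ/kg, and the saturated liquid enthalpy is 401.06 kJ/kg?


hfg = (h - hf) / x
hfg = (1248.1 - 401.06) / 0.50115
hfg = 1690.2 kJ/kg


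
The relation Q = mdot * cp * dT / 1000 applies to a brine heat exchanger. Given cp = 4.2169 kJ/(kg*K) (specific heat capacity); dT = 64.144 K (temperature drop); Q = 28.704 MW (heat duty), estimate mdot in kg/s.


mdot = Q * 1000 / (cp * dT)
mdot = 28.704 * 1000 / (4.2169 * 64.144)
mdot = 106.12 kg/s


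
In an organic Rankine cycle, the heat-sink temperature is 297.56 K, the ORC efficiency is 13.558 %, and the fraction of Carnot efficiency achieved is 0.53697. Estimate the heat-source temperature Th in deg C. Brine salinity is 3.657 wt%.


Th = Tc / (1 - (eta_orc/100)/f)
Th = 297.56 / (1 - (13.558/100)/0.53697)
Th = 398.0687 K
Convert to deg C: 398.0687 - 273.15 = 124.92 deg C
Th = 124.92 deg C


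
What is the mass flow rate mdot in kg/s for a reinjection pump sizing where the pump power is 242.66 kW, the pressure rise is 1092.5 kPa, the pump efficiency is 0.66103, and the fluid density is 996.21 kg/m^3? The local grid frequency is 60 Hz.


mdot = P_pump * rho * eta / dP
mdot = 242.66 * 996.21 * 0.66103 / 1092.5
mdot = 146.27 kg/s


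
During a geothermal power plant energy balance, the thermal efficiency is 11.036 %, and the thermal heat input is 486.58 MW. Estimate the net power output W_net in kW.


W_net = eta / 100 * Q_in
W_net = 11.036 / 100 * 486.58
W_net = 53.69897 MW
Convert: 53.69897 MW * 1000.0 = 53699 kW
W_net = 53699 kW


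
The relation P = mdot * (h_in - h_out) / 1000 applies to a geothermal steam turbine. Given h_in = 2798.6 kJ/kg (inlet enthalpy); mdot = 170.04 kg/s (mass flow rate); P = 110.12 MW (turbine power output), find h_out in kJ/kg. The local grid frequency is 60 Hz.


h_out = h_in - P * 1000 / mdot
h_out = 2798.6 - 110.12 * 1000 / 170.04
h_out = 2151.0 kJ/kg


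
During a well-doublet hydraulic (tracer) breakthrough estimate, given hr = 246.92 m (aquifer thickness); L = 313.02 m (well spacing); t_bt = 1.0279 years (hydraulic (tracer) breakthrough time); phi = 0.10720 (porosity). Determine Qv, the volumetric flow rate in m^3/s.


Qv = pi*hr*phi*L^2 / (3*t_bt*365.25*86400)
Qv = pi*246.92*0.10720*313.02^2 / (3*1.0279*365.25*86400)
Qv = 0.083728 m^3/s


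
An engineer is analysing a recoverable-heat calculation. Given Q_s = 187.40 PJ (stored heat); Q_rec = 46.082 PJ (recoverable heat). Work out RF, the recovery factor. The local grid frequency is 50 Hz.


RF = Q_rec / Q_s
RF = 46.082 / 187.40
RF = 0.24590


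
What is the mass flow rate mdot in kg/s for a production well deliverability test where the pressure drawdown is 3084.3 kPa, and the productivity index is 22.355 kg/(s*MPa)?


mdot = PI * dP / 1000
mdot = 22.355 * 3084.3 / 1000
mdot = 68.950 kg/s


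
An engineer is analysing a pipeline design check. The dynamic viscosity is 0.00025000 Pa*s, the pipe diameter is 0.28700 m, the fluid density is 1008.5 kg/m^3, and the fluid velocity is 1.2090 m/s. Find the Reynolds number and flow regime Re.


Step 1: Re = rho*vel*D/mu = 1008.5*1.209*0.287/0.00025 = 1.3997e+06
Step 2: Re = 1.3997e+06 > 4000, so flow is turbulent.
Re = 1.3997e+06 (turbulent)


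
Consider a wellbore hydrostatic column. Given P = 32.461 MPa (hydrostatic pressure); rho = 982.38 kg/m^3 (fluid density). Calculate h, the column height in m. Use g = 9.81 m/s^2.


h = P * 1e6 / (g * rho)
h = 32.461 * 1e6 / (9.81 * 982.38)
h = 3368.3 m


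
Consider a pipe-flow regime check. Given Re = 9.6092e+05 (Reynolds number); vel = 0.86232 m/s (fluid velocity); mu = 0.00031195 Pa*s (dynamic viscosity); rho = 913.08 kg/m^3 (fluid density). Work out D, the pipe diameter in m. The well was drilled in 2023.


D = Re * mu / (rho * vel)
D = 9.6092e+05 * 0.00031195 / (913.08 * 0.86232)
D = 0.38071 m


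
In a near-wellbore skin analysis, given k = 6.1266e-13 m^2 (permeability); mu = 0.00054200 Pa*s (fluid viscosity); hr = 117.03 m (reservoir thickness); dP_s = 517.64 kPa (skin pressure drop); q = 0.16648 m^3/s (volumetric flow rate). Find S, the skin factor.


S = dP_s * 1000 * 2*pi*k*hr / (q*mu)
S = 517.64 * 1000 * 2*pi*6.1266e-13*117.03 / (0.16648*0.00054200)
S = 2.5844


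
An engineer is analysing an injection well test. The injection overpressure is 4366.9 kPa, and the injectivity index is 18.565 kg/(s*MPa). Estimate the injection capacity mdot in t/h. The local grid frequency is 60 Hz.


mdot = II * dP / 1000
mdot = 18.565 * 4366.9 / 1000
mdot = 81.07150 kg/s
Convert: 81.07150 kg/s * 3.6 = 291.86 t/h
mdot = 291.86 t/h


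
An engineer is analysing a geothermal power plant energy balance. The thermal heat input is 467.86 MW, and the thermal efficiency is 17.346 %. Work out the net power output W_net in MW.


W_net = eta / 100 * Q_in
W_net = 17.346 / 100 * 467.86
W_net = 81.155 MW


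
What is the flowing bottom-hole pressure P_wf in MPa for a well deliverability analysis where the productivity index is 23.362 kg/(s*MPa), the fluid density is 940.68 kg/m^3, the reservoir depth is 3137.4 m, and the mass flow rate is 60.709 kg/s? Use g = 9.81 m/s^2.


Step 1: P_i = rho*g*h/1e6 = 940.68*9.81*3137.4/1e6 = 28.95215 MPa
Step 2: P_wf = P_i - mdot/PI = 28.95215 - 60.709/23.362 = 26.354 MPa
P_wf = 26.354 MPa


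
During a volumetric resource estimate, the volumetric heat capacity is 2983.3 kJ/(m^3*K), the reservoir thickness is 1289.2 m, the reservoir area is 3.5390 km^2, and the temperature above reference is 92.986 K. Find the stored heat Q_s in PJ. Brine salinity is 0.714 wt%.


Step 1: Vr = A*1e6*hr = 3.539*1e6*1289.2 = 4.562479e+09 m^3
Step 2: Q_s = Vr*rhoc*dT/1e12 = 4.562479e+09*2983.3*92.986/1e12 = 1265.7 PJ
Q_s = 1265.7 PJ


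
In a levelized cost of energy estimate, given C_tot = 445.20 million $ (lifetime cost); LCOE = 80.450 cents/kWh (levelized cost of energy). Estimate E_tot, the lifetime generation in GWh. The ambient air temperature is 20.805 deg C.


E_tot = C_tot / LCOE * 100
E_tot = 445.20 / 80.450 * 100
E_tot = 553.39 GWh


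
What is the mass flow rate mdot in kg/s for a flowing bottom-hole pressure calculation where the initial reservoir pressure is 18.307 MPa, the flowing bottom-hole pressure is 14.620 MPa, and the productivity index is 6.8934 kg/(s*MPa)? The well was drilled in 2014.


mdot = (P_i - P_wf) * PI
mdot = (18.307 - 14.620) * 6.8934
mdot = 25.416 kg/s


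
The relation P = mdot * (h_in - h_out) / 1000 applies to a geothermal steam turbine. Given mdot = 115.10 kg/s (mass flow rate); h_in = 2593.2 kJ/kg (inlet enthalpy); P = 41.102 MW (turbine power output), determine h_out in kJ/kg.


h_out = h_in - P * 1000 / mdot
h_out = 2593.2 - 41.102 * 1000 / 115.10
h_out = 2236.1 kJ/kg


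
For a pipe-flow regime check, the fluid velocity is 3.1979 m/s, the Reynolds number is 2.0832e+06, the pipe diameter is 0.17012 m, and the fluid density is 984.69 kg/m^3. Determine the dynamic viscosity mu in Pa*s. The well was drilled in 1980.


mu = rho * vel * D / Re
mu = 984.69 * 3.1979 * 0.17012 / 2.0832e+06
mu = 0.00025715 Pa*s


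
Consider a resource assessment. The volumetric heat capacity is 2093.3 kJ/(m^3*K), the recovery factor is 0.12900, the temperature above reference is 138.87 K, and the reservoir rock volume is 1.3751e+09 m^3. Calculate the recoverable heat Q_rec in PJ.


Step 1: Q_s = Vr*rhoc*dT/1e12 = 1.3751e+09*2093.3*138.87/1e12 = 399.7369 PJ
Step 2: Q_rec = Q_s * RF = 399.7369 * 0.129 = 51.566 PJ
Q_rec = 51.566 PJ


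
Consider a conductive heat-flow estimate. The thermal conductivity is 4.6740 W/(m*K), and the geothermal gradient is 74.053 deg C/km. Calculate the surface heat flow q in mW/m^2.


q = k * grad / 1000
q = 4.6740 * 74.053 / 1000
q = 0.3461237 W/m^2
Convert: 0.3461237 W/m^2 * 1000.0 = 346.12 mW/m^2
q = 346.12 mW/m^2


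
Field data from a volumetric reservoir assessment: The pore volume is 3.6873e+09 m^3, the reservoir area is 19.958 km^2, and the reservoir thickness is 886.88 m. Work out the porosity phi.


phi = Vp / (A * 1e6 * hr)
phi = 3.6873e+09 / (19.958 * 1e6 * 886.88)
phi = 0.20832


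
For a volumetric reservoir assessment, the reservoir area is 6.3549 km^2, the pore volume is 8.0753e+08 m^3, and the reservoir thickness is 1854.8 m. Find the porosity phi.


phi = Vp / (A * 1e6 * hr)
phi = 8.0753e+08 / (6.3549 * 1e6 * 1854.8)
phi = 0.068510


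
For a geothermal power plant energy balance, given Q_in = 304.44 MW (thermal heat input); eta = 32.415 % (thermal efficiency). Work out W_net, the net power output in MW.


W_net = eta / 100 * Q_in
W_net = 32.415 / 100 * 304.44
W_net = 98.684 MW


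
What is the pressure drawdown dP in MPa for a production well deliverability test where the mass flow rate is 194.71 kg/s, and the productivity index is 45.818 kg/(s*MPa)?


dP = mdot * 1000 / PI
dP = 194.71 * 1000 / 45.818
dP = 4249.640 kPa
Convert: 4249.640 kPa * 0.001 = 4.2496 MPa
dP = 4.2496 MPa


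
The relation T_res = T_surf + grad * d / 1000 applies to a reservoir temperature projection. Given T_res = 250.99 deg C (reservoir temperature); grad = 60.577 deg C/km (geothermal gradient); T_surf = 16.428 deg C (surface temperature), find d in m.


d = (T_res - T_surf) / grad * 1000
d = (250.99 - 16.428) / 60.577 * 1000
d = 3872.1 m


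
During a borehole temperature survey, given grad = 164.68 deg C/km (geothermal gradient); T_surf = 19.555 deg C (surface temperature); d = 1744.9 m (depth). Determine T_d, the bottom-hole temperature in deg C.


T_d = T_surf + grad * d / 1000
T_d = 19.555 + 164.68 * 1744.9 / 1000
T_d = 306.91 deg C


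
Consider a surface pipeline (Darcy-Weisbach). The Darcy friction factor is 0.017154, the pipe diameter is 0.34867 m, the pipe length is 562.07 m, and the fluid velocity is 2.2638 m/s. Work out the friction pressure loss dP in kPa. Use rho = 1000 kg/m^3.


dP = f * (L/D) * (rho*vel^2/2) / 1000
dP = 0.017154 * (562.07/0.34867) * (1000*2.2638^2/2) / 1000
dP = 70.858 kPa


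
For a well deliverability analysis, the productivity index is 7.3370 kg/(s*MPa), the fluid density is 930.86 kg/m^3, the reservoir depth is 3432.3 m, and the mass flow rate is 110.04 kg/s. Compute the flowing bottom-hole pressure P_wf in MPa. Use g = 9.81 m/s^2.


Step 1: P_i = rho*g*h/1e6 = 930.86*9.81*3432.3/1e6 = 31.34286 MPa
Step 2: P_wf = P_i - mdot/PI = 31.34286 - 110.04/7.337 = 16.345 MPa
P_wf = 16.345 MPa


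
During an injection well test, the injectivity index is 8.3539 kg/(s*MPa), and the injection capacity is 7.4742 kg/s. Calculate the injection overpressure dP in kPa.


dP = mdot * 1000 / II
dP = 7.4742 * 1000 / 8.3539
dP = 894.70 kPa


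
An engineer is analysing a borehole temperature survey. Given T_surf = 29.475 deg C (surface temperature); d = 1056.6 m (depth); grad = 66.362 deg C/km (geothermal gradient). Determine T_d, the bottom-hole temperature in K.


T_d = T_surf + grad * d / 1000
T_d = 29.475 + 66.362 * 1056.6 / 1000
T_d = 99.59309 deg C
Convert to K: 99.59309 + 273.15 = 372.74 K
T_d = 372.74 K


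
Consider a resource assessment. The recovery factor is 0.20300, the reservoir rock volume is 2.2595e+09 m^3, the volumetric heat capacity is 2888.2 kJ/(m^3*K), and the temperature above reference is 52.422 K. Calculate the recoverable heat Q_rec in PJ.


Step 1: Q_s = Vr*rhoc*dT/1e12 = 2.2595e+09*2888.2*52.422/1e12 = 342.1001 PJ
Step 2: Q_rec = Q_s * RF = 342.1001 * 0.203 = 69.446 PJ
Q_rec = 69.446 PJ


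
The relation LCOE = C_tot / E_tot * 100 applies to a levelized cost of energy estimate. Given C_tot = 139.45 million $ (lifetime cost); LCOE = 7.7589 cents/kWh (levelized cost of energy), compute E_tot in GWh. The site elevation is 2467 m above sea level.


E_tot = C_tot / LCOE * 100
E_tot = 139.45 / 7.7589 * 100
E_tot = 1797.3 GWh


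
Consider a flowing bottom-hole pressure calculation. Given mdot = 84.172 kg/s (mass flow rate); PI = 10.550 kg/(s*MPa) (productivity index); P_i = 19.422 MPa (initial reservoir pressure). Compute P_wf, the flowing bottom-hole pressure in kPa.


P_wf = P_i - mdot / PI
P_wf = 19.422 - 84.172 / 10.550
P_wf = 11.44361 MPa
Convert: 11.44361 MPa * 1000.0 = 11444 kPa
P_wf = 11444 kPa


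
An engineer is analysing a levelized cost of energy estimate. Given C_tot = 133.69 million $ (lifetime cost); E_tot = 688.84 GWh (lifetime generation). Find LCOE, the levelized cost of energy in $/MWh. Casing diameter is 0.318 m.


LCOE = C_tot / E_tot * 100
LCOE = 133.69 / 688.84 * 100
LCOE = 19.40799 cents/kWh
Convert: 19.40799 cents/kWh * 10.0 = 194.08 $/MWh
LCOE = 194.08 $/MWh


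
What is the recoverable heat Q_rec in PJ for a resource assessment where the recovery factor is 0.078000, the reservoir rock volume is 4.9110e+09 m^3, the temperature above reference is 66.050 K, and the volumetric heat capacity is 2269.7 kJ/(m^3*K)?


Step 1: Q_s = Vr*rhoc*dT/1e12 = 4.9110e+09*2269.7*66.05/1e12 = 736.2261 PJ
Step 2: Q_rec = Q_s * RF = 736.2261 * 0.078 = 57.426 PJ
Q_rec = 57.426 PJ


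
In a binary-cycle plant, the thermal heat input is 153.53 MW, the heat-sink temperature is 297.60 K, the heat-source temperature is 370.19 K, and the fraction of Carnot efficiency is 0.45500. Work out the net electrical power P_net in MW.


Step 1: eta = (1 - Tc/Th)*f = (1 - 297.6/370.19)*0.455 = 0.08922027
Step 2: P_net = eta * Q_in = 0.08922027 * 153.53 = 13.698 MW
P_net = 13.698 MW


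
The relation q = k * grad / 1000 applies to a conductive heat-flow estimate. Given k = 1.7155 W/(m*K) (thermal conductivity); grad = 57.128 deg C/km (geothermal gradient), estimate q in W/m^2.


q = k * grad / 1000
q = 1.7155 * 57.128 / 1000
q = 0.098003 W/m^2


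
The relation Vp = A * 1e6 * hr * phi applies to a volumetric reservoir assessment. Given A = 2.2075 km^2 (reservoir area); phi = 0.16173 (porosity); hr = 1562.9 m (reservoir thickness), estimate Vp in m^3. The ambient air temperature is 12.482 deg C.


Vp = A * 1e6 * hr * phi
Vp = 2.2075 * 1e6 * 1562.9 * 0.16173
Vp = 5.5798e+08 m^3


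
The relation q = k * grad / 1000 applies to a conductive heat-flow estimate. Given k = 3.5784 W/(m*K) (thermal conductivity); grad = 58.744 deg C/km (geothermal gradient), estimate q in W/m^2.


q = k * grad / 1000
q = 3.5784 * 58.744 / 1000
q = 0.21021 W/m^2


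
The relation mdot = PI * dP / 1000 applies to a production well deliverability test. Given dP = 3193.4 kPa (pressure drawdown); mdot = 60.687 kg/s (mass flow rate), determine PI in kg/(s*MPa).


PI = mdot * 1000 / dP
PI = 60.687 * 1000 / 3193.4
PI = 19.004 kg/(s*MPa)


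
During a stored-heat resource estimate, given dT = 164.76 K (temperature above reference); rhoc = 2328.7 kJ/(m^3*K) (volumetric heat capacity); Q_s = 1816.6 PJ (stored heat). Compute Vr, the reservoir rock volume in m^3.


Vr = Q_s * 1e12 / (rhoc * dT)
Vr = 1816.6 * 1e12 / (2328.7 * 164.76)
Vr = 4.7347e+09 m^3


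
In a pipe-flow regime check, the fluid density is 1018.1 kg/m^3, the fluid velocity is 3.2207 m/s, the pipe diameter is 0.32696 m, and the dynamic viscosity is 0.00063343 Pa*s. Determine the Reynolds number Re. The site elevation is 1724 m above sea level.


Re = rho * vel * D / mu
Re = 1018.1 * 3.2207 * 0.32696 / 0.00063343
Re = 1.6925e+06


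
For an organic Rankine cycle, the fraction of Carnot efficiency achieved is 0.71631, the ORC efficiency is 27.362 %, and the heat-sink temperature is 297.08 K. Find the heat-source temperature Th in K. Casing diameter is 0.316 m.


Th = Tc / (1 - (eta_orc/100)/f)
Th = 297.08 / (1 - (27.362/100)/0.71631)
Th = 480.70 K


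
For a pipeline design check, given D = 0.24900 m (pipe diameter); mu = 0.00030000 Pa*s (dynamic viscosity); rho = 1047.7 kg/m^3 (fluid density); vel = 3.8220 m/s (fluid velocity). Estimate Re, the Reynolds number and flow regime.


Step 1: Re = rho*vel*D/mu = 1047.7*3.822*0.249/0.0003 = 3.3236e+06
Step 2: Re = 3.3236e+06 > 4000, so flow is turbulent.
Re = 3.3236e+06 (turbulent)


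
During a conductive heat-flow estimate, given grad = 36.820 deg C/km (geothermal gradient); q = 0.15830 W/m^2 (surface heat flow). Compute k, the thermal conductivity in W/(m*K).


k = q * 1000 / grad
k = 0.15830 * 1000 / 36.820
k = 4.2993 W/(m*K)


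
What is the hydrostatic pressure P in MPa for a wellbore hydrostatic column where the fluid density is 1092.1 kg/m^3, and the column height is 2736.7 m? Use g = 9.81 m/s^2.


P = rho * g * h / 1e6
P = 1092.1 * 9.81 * 2736.7 / 1e6
P = 29.320 MPa


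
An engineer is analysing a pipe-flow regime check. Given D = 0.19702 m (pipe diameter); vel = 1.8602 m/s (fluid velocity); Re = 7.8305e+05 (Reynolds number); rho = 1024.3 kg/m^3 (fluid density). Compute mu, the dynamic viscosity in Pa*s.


mu = rho * vel * D / Re
mu = 1024.3 * 1.8602 * 0.19702 / 7.8305e+05
mu = 0.00047941 Pa*s


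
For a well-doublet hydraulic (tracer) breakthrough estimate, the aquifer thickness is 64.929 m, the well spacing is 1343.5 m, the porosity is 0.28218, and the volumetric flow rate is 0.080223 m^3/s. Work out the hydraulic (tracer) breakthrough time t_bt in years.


t_bt = pi * hr * phi * L^2 / (3 * Qv) / (365.25*86400)
t_bt = pi * 64.929 * 0.28218 * 1343.5^2 / (3 * 0.080223) / (365.25*86400)
t_bt = 13.679 years


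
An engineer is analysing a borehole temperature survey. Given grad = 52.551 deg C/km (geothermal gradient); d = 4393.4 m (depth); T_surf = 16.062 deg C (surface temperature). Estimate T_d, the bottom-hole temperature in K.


T_d = T_surf + grad * d / 1000
T_d = 16.062 + 52.551 * 4393.4 / 1000
T_d = 246.9396 deg C
Convert to K: 246.9396 + 273.15 = 520.09 K
T_d = 520.09 K


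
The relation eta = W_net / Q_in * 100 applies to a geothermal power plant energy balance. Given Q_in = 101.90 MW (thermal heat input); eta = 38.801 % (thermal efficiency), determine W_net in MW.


W_net = eta / 100 * Q_in
W_net = 38.801 / 100 * 101.90
W_net = 39.538 MW


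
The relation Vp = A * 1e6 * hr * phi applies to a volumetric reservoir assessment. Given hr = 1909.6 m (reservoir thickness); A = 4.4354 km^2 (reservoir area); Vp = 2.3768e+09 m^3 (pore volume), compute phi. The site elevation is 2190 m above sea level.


phi = Vp / (A * 1e6 * hr)
phi = 2.3768e+09 / (4.4354 * 1e6 * 1909.6)
phi = 0.28062


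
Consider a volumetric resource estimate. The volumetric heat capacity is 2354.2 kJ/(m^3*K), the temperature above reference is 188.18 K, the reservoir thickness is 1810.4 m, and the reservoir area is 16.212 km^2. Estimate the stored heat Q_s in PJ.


Step 1: Vr = A*1e6*hr = 16.212*1e6*1810.4 = 2.935020e+10 m^3
Step 2: Q_s = Vr*rhoc*dT/1e12 = 2.935020e+10*2354.2*188.18/1e12 = 13003 PJ
Q_s = 13003 PJ


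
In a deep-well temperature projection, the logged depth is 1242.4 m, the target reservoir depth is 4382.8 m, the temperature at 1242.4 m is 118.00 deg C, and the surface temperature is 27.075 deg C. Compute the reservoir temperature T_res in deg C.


Step 1: grad = (T_d1 - T_surf)/d1 * 1000 = (118.0 - 27.075)/1242.4 * 1000 = 73.18496 deg C/km
Step 2: T_res = T_surf + grad*d2/1000 = 27.075 + 73.18496*4382.8/1000 = 347.83 deg C
T_res = 347.83 deg C


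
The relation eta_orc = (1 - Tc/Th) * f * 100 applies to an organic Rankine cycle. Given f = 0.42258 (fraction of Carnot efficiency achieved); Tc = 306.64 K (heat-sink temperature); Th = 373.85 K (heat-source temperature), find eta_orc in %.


eta_orc = (1 - Tc/Th) * f * 100
eta_orc = (1 - 306.64/373.85) * 0.42258 * 100
eta_orc = 7.5971 %


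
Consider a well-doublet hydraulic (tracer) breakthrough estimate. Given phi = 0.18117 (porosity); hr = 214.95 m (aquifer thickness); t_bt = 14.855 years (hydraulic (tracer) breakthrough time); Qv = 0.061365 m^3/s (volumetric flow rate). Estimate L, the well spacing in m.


L = sqrt(t_bt*365.25*86400*3*Qv / (pi*hr*phi))
L = sqrt(14.855*365.25*86400*3*0.061365 / (pi*214.95*0.18117))
L = 839.89 m


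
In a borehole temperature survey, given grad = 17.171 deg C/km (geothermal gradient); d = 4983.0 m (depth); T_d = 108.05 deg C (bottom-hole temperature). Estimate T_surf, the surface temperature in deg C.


T_surf = T_d - grad * d / 1000
T_surf = 108.05 - 17.171 * 4983.0 / 1000
T_surf = 22.487 deg C


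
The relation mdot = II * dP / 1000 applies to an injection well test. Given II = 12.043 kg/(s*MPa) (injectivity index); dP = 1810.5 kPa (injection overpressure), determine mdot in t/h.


mdot = II * dP / 1000
mdot = 12.043 * 1810.5 / 1000
mdot = 21.80385 kg/s
Convert: 21.80385 kg/s * 3.6 = 78.494 t/h
mdot = 78.494 t/h
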